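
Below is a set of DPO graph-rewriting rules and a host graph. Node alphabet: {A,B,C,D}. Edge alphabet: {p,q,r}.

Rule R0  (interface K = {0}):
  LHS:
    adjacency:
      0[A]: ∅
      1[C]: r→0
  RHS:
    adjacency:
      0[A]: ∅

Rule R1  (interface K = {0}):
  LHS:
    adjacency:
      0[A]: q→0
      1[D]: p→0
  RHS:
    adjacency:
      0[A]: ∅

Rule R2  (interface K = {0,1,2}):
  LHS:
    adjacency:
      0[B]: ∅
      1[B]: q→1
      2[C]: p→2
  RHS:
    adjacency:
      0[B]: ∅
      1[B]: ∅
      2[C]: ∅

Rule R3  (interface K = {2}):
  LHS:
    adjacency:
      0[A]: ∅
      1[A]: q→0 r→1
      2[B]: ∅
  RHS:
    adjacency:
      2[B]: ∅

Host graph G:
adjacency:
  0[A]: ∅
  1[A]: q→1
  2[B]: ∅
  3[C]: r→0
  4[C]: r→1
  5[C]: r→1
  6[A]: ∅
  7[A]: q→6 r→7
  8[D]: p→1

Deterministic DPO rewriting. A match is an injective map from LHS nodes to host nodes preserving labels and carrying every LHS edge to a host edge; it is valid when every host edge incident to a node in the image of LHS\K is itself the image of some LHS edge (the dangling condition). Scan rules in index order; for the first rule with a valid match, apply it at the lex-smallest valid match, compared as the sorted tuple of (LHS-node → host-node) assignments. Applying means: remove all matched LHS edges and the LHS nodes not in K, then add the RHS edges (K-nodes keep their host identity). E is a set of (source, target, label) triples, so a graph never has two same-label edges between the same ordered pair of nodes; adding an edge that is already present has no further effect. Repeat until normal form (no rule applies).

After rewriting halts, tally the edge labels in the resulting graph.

Answer: (no edges)

Rewrite trace:
[0] host  ⇒  9 nodes, 7 edges  {1-q->1 3-r->0 4-r->1 5-r->1 7-q->6 7-r->7 8-p->1}
[1] R0 @ {0↦0, 1↦3}  ⇒  8 nodes, 6 edges  {1-q->1 4-r->1 5-r->1 7-q->6 7-r->7 8-p->1}
[2] R0 @ {0↦1, 1↦4}  ⇒  7 nodes, 5 edges  {1-q->1 5-r->1 7-q->6 7-r->7 8-p->1}
[3] R0 @ {0↦1, 1↦5}  ⇒  6 nodes, 4 edges  {1-q->1 7-q->6 7-r->7 8-p->1}
[4] R1 @ {0↦1, 1↦8}  ⇒  5 nodes, 2 edges  {7-q->6 7-r->7}
[5] R3 @ {0↦6, 1↦7, 2↦2}  ⇒  3 nodes, 0 edges  {∅}
normal form: no rule applies after step 5
NF edges: []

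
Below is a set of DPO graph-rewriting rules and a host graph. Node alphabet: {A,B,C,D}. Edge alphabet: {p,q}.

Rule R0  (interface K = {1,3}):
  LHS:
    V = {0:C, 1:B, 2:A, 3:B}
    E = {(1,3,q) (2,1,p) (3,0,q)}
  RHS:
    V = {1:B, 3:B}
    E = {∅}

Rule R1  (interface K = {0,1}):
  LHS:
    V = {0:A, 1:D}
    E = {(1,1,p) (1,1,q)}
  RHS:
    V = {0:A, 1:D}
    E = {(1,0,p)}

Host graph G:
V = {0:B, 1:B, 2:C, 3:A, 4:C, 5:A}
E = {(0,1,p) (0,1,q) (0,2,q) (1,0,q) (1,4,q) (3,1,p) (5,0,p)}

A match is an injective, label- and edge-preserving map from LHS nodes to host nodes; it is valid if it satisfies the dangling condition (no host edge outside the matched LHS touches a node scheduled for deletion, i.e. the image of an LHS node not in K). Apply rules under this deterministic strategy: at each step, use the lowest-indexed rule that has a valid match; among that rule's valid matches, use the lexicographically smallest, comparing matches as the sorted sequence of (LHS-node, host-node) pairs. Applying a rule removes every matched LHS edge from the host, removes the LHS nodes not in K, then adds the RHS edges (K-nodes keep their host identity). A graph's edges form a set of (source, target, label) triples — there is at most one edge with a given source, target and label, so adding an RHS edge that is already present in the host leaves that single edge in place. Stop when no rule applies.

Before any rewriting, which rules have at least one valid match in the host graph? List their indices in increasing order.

Answer: [R0]

Rewrite trace:
R0: 2 valid matches — {0↦2, 1↦1, 2↦3, 3↦0}, {0↦4, 1↦0, 2↦5, 3↦1}
R1: no valid match — LHS pattern not found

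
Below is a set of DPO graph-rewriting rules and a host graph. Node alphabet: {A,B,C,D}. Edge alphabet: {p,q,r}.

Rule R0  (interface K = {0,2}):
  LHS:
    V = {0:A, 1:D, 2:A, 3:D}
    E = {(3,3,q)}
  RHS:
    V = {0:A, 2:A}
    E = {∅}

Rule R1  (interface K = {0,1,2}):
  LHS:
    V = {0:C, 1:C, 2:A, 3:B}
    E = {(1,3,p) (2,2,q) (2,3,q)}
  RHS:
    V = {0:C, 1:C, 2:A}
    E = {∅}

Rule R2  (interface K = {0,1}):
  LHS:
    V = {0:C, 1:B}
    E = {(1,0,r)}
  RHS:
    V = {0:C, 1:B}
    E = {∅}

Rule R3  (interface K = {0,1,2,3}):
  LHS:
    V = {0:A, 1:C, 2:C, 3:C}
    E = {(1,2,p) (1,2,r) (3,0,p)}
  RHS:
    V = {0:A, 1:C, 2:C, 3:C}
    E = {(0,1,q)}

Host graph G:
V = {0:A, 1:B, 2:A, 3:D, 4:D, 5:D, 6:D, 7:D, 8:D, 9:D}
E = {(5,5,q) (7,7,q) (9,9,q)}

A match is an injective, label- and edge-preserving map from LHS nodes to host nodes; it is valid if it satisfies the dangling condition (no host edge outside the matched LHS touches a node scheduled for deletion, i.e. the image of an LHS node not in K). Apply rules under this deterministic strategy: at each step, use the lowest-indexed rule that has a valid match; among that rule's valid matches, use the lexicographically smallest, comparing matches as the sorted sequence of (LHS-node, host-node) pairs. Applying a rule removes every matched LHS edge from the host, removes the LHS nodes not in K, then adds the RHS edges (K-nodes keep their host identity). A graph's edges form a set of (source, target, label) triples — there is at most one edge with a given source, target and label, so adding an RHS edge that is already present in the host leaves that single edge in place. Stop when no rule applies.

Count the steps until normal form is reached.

Answer: 3

Steps:
initial: |V|=10 |E|=3  E = 5-q->5 7-q->7 9-q->9
step 1: apply R0 at {0↦0, 1↦3, 2↦2, 3↦5}  → |V|=8 |E|=2  E = 7-q->7 9-q->9
step 2: apply R0 at {0↦0, 1↦4, 2↦2, 3↦7}  → |V|=6 |E|=1  E = 9-q->9
step 3: apply R0 at {0↦0, 1↦6, 2↦2, 3↦9}  → |V|=4 |E|=0  E = ∅
normal form: no rule applies after step 3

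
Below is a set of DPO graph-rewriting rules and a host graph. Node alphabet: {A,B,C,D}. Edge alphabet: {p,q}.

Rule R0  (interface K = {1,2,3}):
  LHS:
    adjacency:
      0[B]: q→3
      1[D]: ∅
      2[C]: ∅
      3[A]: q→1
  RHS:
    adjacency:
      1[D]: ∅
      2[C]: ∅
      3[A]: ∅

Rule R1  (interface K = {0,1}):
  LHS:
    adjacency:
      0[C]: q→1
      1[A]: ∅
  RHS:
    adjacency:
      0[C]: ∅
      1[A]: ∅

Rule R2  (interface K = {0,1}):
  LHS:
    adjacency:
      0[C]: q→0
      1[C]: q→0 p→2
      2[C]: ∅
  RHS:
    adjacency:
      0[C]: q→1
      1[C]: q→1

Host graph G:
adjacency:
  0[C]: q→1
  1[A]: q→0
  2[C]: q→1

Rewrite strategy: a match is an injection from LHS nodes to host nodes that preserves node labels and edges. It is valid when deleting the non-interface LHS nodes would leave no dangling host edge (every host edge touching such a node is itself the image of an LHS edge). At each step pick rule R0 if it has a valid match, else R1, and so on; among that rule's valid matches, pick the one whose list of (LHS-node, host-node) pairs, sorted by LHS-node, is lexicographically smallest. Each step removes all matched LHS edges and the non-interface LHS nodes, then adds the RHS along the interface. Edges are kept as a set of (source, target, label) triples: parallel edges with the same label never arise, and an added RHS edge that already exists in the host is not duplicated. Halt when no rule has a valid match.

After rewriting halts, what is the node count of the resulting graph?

start.  V:3 E:3  edges: 0-q->1 1-q->0 2-q->1
1. fire R1 via {0↦0, 1↦1}  →  V:3 E:2  edges: 1-q->0 2-q->1
2. fire R1 via {0↦2, 1↦1}  →  V:3 E:1  edges: 1-q->0
normal form: no rule applies after step 2
NF nodes: {0:C, 1:A, 2:C}

Answer: 3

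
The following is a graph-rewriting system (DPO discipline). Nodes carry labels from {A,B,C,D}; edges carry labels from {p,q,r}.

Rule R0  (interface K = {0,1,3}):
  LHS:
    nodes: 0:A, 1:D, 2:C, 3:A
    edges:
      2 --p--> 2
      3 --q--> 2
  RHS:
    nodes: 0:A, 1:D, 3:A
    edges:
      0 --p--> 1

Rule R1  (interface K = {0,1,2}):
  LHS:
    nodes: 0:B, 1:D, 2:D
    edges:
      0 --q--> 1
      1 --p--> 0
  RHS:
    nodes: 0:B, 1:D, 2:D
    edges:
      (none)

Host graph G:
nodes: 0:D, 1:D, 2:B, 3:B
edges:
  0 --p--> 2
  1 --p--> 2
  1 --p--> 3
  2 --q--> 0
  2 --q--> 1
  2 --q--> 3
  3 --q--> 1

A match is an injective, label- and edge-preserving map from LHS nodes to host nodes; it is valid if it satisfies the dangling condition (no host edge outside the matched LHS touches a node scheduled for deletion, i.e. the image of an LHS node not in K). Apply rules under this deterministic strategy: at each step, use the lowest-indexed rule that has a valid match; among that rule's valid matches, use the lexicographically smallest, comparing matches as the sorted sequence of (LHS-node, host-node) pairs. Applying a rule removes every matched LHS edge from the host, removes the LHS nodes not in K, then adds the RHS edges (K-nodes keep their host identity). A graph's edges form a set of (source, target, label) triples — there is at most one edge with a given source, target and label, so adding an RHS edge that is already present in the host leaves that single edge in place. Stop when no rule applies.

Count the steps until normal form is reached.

Answer: 3

Steps:
start.  V:4 E:7  edges: 0-p->2 1-p->2 1-p->3 2-q->0 2-q->1 2-q->3 3-q->1
1. fire R1 via {0↦2, 1↦0, 2↦1}  →  V:4 E:5  edges: 1-p->2 1-p->3 2-q->1 2-q->3 3-q->1
2. fire R1 via {0↦2, 1↦1, 2↦0}  →  V:4 E:3  edges: 1-p->3 2-q->3 3-q->1
3. fire R1 via {0↦3, 1↦1, 2↦0}  →  V:4 E:1  edges: 2-q->3
final graph: no rule applies after step 3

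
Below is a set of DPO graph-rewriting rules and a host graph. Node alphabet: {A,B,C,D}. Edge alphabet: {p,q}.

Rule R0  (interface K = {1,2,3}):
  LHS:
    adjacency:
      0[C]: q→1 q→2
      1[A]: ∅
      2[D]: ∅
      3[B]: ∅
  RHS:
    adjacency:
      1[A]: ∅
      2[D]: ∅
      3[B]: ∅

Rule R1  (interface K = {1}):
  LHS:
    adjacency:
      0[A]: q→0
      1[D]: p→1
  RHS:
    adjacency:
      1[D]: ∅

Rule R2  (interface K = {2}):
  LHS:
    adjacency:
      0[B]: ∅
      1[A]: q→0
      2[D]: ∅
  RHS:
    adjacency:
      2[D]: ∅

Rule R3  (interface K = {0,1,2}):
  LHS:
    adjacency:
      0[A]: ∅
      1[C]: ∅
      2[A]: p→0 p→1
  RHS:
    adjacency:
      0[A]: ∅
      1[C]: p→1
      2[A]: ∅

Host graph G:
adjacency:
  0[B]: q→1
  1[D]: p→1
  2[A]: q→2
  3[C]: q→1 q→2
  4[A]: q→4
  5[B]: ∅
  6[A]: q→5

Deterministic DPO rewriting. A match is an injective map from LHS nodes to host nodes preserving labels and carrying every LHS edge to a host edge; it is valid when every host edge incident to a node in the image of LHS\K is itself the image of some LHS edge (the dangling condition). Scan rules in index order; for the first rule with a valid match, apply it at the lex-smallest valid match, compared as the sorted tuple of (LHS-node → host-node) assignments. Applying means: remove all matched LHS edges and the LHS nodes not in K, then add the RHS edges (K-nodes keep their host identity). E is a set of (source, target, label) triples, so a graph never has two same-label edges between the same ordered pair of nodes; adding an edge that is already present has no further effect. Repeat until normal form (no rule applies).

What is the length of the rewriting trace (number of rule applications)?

initial: |V|=7 |E|=7  E = 0-q->1 1-p->1 2-q->2 3-q->1 3-q->2 4-q->4 6-q->5
step 1: apply R0 at {0↦3, 1↦2, 2↦1, 3↦0}  → |V|=6 |E|=5  E = 0-q->1 1-p->1 2-q->2 4-q->4 6-q->5
step 2: apply R1 at {0↦2, 1↦1}  → |V|=5 |E|=3  E = 0-q->1 4-q->4 6-q->5
step 3: apply R2 at {0↦5, 1↦6, 2↦1}  → |V|=3 |E|=2  E = 0-q->1 4-q->4
normal form: no rule applies after step 3

Answer: 3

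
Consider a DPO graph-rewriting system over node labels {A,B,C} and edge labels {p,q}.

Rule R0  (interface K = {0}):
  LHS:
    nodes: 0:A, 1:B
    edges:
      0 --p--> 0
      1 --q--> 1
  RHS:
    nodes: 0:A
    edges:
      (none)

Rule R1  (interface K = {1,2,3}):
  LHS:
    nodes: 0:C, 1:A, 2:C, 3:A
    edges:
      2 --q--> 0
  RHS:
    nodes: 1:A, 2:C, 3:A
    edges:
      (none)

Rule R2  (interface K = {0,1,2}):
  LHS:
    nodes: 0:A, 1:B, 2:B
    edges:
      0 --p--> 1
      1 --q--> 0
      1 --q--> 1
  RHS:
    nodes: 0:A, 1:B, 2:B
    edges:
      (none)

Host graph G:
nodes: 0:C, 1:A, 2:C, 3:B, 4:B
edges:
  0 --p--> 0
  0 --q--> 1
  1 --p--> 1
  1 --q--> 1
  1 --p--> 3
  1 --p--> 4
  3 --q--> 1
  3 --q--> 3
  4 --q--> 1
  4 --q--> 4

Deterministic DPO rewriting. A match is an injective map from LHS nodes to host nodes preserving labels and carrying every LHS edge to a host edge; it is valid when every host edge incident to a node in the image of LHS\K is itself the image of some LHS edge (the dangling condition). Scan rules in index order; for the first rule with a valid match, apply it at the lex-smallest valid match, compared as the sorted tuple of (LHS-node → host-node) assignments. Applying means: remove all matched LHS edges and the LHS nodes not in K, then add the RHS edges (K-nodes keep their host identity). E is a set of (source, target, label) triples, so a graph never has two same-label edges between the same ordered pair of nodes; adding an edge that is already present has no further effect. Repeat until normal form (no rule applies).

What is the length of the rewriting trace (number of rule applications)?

[0] host  ⇒  5 nodes, 10 edges  {0-p->0 0-q->1 1-p->1 1-q->1 1-p->3 1-p->4 3-q->1 3-q->3 4-q->1 4-q->4}
[1] R2 @ {0↦1, 1↦3, 2↦4}  ⇒  5 nodes, 7 edges  {0-p->0 0-q->1 1-p->1 1-q->1 1-p->4 4-q->1 4-q->4}
[2] R2 @ {0↦1, 1↦4, 2↦3}  ⇒  5 nodes, 4 edges  {0-p->0 0-q->1 1-p->1 1-q->1}
normal form: no rule applies after step 2

Answer: 2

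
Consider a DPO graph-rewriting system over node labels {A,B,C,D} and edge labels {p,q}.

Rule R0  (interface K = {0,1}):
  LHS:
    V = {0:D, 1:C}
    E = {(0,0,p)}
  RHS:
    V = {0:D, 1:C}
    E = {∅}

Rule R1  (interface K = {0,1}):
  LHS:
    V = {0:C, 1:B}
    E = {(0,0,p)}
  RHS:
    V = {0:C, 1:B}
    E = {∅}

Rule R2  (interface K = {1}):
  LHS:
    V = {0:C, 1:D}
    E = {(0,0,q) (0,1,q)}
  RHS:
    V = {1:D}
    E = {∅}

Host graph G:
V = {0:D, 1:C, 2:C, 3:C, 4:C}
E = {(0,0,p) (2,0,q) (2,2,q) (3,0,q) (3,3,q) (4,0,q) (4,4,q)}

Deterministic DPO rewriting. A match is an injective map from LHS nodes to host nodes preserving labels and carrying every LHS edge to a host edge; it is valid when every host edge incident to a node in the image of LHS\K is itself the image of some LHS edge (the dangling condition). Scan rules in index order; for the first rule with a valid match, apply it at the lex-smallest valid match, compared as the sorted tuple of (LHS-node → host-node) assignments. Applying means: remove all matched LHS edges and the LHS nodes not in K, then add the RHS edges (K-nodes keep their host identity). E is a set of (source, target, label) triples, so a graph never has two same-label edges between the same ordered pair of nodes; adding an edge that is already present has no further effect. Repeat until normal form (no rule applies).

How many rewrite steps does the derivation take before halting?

[0] host  ⇒  5 nodes, 7 edges  {0-p->0 2-q->0 2-q->2 3-q->0 3-q->3 4-q->0 4-q->4}
[1] R0 @ {0↦0, 1↦1}  ⇒  5 nodes, 6 edges  {2-q->0 2-q->2 3-q->0 3-q->3 4-q->0 4-q->4}
[2] R2 @ {0↦2, 1↦0}  ⇒  4 nodes, 4 edges  {3-q->0 3-q->3 4-q->0 4-q->4}
[3] R2 @ {0↦3, 1↦0}  ⇒  3 nodes, 2 edges  {4-q->0 4-q->4}
[4] R2 @ {0↦4, 1↦0}  ⇒  2 nodes, 0 edges  {∅}
normal form: no rule applies after step 4

Answer: 4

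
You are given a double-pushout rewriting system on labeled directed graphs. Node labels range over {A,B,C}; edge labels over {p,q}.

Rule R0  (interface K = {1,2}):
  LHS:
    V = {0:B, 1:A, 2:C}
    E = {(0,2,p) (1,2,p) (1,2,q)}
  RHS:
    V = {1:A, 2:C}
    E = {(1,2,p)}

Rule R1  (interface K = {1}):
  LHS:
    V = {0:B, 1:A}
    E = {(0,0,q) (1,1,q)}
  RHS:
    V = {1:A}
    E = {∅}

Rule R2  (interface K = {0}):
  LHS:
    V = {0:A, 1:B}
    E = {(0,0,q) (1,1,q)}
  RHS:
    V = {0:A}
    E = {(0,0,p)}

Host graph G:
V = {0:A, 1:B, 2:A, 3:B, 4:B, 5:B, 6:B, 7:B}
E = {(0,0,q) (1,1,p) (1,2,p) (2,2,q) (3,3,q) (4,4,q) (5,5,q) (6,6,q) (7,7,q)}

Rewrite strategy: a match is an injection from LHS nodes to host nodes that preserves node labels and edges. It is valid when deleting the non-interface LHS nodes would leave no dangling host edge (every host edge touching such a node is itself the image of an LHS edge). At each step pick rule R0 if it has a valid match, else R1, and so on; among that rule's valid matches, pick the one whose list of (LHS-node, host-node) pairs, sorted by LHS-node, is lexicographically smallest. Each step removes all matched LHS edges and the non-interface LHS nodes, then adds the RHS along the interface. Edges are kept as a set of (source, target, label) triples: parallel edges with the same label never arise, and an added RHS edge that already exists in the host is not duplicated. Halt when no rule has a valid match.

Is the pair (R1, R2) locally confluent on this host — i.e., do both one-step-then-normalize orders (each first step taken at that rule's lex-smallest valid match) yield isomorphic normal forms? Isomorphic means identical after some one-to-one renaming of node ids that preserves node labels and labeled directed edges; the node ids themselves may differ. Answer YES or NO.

branch R1-first: apply at {0↦3, 1↦0} → |E|=7, then 1 more step(s) → NF |V|=6 |E|=5 V={0:A, 1:B, 2:A, 5:B, 6:B, 7:B} E=1-p->1 1-p->2 5-q->5 6-q->6 7-q->7
branch R2-first: apply at {0↦0, 1↦3} → |E|=8, then 1 more step(s) → NF |V|=6 |E|=6 V={0:A, 1:B, 2:A, 5:B, 6:B, 7:B} E=0-p->0 1-p->1 1-p->2 5-q->5 6-q->6 7-q->7
graphs not isomorphic

Answer: NO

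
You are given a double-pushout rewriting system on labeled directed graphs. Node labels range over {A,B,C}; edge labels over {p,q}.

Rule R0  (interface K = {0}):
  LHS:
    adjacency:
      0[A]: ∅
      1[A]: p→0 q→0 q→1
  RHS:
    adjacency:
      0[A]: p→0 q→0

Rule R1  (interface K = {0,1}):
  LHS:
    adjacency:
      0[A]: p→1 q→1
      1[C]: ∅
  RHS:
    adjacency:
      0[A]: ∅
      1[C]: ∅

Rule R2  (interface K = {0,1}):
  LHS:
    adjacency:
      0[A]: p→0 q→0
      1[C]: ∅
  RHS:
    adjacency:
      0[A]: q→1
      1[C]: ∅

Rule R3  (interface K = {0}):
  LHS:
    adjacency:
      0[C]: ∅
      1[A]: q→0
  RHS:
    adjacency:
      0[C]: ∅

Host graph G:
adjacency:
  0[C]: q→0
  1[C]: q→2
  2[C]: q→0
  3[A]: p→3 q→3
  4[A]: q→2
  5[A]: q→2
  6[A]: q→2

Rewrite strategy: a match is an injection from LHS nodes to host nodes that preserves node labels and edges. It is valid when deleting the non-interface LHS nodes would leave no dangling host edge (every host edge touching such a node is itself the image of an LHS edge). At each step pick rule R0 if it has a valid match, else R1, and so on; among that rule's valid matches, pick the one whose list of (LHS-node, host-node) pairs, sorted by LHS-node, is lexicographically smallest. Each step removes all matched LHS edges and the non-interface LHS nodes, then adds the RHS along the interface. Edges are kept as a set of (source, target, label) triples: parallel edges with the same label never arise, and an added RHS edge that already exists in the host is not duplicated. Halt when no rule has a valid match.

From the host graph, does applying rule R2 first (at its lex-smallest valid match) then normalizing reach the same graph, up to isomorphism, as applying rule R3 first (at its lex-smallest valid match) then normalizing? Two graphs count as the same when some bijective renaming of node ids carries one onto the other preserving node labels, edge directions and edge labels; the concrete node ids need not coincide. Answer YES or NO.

Answer: YES

Derivation:
branch R2-first: apply at {0↦3, 1↦0} → |E|=7, then 4 more step(s) → NF |V|=3 |E|=3 V={0:C, 1:C, 2:C} E=0-q->0 1-q->2 2-q->0
branch R3-first: apply at {0↦2, 1↦4} → |E|=7, then 4 more step(s) → NF |V|=3 |E|=3 V={0:C, 1:C, 2:C} E=0-q->0 1-q->2 2-q->0
graphs isomorphic (equal up to label-preserving node renaming)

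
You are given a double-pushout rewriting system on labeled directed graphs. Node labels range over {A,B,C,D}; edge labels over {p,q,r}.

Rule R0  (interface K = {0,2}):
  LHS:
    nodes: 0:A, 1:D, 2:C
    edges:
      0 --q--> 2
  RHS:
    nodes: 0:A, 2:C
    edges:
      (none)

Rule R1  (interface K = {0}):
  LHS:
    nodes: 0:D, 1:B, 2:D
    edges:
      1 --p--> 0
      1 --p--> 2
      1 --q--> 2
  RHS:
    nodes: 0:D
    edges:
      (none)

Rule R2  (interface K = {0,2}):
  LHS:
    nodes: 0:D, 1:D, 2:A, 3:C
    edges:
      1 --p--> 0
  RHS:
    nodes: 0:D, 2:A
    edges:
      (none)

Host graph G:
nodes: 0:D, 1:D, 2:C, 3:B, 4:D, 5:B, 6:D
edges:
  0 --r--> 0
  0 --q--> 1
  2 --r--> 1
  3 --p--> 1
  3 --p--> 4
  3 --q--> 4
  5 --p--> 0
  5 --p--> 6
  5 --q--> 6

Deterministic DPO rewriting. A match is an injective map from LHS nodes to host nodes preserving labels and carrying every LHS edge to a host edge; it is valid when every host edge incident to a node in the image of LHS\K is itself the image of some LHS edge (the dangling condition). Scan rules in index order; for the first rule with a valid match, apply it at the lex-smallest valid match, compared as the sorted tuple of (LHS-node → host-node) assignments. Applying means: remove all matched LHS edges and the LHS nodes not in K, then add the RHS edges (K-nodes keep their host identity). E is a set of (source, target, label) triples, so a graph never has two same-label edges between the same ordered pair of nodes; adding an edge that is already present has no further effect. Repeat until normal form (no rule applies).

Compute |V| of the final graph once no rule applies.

[0] host  ⇒  7 nodes, 9 edges  {0-r->0 0-q->1 2-r->1 3-p->1 3-p->4 3-q->4 5-p->0 5-p->6 5-q->6}
[1] R1 @ {0↦0, 1↦5, 2↦6}  ⇒  5 nodes, 6 edges  {0-r->0 0-q->1 2-r->1 3-p->1 3-p->4 3-q->4}
[2] R1 @ {0↦1, 1↦3, 2↦4}  ⇒  3 nodes, 3 edges  {0-r->0 0-q->1 2-r->1}
normal form: no rule applies after step 2
NF nodes: {0:D, 1:D, 2:C}

Answer: 3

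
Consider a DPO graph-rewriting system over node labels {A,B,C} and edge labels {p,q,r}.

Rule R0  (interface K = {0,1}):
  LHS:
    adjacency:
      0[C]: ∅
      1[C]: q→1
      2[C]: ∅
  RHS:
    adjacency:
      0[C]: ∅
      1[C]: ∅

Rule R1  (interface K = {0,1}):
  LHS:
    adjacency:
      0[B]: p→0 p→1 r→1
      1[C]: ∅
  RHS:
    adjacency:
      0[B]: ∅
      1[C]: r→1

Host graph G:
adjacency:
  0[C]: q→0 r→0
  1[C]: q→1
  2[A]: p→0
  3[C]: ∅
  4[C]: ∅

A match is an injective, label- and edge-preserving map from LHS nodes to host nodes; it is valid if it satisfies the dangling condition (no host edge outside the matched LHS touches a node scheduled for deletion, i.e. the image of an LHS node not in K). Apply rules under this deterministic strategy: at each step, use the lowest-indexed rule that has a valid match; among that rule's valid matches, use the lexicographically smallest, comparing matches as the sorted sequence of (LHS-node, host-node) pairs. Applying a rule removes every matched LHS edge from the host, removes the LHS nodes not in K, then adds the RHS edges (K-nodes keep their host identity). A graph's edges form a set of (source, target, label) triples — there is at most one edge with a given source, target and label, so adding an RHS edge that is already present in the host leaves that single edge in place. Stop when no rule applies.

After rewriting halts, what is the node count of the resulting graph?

[0] host  ⇒  5 nodes, 4 edges  {0-q->0 0-r->0 1-q->1 2-p->0}
[1] R0 @ {0↦0, 1↦1, 2↦3}  ⇒  4 nodes, 3 edges  {0-q->0 0-r->0 2-p->0}
[2] R0 @ {0↦1, 1↦0, 2↦4}  ⇒  3 nodes, 2 edges  {0-r->0 2-p->0}
final graph: no rule applies after step 2
NF nodes: {0:C, 1:C, 2:A}

Answer: 3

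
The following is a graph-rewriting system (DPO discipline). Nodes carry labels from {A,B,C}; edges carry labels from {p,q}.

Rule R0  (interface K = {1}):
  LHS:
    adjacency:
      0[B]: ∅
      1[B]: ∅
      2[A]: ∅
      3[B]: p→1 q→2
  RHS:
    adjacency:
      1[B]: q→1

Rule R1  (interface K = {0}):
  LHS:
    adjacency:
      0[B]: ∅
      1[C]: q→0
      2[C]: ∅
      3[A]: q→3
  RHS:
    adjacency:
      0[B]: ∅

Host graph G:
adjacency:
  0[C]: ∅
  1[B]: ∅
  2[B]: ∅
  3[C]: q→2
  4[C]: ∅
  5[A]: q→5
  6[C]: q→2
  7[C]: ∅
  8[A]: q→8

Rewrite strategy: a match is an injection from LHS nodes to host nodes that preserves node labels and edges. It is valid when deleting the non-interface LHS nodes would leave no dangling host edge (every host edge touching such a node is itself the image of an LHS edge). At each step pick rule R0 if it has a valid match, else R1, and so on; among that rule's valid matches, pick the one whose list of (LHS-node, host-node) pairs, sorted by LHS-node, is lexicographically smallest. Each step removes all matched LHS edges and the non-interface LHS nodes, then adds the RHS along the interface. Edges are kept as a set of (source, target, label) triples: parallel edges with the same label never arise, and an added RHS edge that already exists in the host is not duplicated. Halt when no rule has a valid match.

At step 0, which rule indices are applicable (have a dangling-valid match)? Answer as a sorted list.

Answer: [R1]

Rewrite trace:
R0: no valid match — LHS pattern not found
R1: 12 valid matches — {0↦2, 1↦3, 2↦0, 3↦5}, {0↦2, 1↦3, 2↦0, 3↦8}, {0↦2, 1↦3, 2↦4, 3↦5} (+9 more)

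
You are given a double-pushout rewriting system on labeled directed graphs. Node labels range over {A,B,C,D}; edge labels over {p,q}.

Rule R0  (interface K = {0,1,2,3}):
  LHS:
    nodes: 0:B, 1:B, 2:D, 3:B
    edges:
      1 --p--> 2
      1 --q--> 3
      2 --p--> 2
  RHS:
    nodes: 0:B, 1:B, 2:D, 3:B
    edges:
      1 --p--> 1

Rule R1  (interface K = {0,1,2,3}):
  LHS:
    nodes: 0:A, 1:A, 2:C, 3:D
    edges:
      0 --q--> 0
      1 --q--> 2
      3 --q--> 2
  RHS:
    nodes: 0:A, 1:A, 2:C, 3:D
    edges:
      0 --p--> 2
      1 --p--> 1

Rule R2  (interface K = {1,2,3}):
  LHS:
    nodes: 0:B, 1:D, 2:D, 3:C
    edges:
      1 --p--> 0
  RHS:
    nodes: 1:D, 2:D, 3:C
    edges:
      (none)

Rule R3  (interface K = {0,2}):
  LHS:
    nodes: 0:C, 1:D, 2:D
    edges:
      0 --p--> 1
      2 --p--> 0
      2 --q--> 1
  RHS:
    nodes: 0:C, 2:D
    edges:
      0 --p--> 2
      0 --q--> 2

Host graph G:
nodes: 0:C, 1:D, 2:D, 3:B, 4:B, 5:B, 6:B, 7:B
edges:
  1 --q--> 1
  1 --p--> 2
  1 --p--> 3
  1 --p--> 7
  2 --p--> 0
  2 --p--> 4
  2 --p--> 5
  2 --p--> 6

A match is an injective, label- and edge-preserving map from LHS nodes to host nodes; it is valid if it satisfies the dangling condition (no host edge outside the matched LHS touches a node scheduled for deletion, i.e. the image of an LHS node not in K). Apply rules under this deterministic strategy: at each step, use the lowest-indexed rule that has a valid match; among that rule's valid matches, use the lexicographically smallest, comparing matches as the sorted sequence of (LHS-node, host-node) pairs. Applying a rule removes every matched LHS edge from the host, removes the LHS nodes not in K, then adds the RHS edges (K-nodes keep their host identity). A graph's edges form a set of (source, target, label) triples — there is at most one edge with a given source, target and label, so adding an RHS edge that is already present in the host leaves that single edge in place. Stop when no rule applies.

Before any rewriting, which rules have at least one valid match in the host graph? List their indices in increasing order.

Answer: [R2]

Rewrite trace:
R0: no valid match — LHS pattern not found
R1: no valid match — LHS pattern not found
R2: 5 valid matches — {0↦3, 1↦1, 2↦2, 3↦0}, {0↦4, 1↦2, 2↦1, 3↦0}, {0↦5, 1↦2, 2↦1, 3↦0} (+2 more)
R3: no valid match — LHS pattern not found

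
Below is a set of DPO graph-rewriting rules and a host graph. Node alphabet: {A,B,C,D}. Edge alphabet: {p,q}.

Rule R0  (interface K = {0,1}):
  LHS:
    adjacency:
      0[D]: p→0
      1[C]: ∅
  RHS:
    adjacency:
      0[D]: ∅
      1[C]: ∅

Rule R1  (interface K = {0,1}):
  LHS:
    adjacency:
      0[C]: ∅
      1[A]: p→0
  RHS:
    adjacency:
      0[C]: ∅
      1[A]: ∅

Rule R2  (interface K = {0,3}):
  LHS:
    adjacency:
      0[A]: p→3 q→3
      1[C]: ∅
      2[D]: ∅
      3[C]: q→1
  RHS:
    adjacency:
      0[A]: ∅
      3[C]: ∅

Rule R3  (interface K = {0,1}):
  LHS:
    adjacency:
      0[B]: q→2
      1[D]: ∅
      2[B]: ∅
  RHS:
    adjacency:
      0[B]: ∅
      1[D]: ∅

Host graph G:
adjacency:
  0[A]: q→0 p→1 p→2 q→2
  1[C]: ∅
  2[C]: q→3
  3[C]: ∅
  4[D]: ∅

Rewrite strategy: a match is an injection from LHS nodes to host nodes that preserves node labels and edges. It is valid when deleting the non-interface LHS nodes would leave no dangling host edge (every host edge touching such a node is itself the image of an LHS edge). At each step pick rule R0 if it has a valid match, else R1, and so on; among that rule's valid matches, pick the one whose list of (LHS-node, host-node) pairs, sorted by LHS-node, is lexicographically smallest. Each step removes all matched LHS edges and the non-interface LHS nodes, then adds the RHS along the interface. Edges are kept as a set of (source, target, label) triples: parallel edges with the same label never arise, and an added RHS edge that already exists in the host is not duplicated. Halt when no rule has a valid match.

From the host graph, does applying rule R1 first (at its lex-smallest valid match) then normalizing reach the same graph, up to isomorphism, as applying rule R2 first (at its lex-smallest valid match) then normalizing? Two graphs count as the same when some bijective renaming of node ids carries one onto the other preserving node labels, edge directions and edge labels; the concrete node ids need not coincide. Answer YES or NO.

branch R1-first: apply at {0↦1, 1↦0} → |E|=4, then 1 more step(s) → NF |V|=5 |E|=3 V={0:A, 1:C, 2:C, 3:C, 4:D} E=0-q->0 0-q->2 2-q->3
branch R2-first: apply at {0↦0, 1↦3, 2↦4, 3↦2} → |E|=2, then 1 more step(s) → NF |V|=3 |E|=1 V={0:A, 1:C, 2:C} E=0-q->0
graphs not isomorphic

Answer: NO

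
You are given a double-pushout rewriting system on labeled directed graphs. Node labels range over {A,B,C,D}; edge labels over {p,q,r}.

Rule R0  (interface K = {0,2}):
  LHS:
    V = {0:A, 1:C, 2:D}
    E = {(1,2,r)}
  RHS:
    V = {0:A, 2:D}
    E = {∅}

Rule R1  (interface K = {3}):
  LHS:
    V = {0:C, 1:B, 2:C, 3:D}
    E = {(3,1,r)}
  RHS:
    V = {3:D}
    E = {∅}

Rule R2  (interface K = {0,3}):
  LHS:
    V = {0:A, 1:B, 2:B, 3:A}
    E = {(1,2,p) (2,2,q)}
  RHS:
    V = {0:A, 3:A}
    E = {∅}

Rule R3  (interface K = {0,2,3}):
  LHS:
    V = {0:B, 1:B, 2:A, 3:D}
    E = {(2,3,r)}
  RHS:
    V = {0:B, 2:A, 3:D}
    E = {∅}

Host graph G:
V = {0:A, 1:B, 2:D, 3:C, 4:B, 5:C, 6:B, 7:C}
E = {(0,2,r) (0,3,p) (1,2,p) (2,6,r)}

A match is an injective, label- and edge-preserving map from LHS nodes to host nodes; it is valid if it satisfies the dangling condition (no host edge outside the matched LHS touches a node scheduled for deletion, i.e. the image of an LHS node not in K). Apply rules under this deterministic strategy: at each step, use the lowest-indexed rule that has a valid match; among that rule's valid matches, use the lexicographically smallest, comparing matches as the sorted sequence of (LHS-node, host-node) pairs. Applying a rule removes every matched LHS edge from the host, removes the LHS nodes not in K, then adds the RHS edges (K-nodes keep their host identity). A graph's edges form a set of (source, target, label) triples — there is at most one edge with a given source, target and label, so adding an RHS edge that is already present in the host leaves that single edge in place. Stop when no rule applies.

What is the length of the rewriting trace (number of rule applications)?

Answer: 2

Derivation:
[0] host  ⇒  8 nodes, 4 edges  {0-r->2 0-p->3 1-p->2 2-r->6}
[1] R1 @ {0↦5, 1↦6, 2↦7, 3↦2}  ⇒  5 nodes, 3 edges  {0-r->2 0-p->3 1-p->2}
[2] R3 @ {0↦1, 1↦4, 2↦0, 3↦2}  ⇒  4 nodes, 2 edges  {0-p->3 1-p->2}
normal form: no rule applies after step 2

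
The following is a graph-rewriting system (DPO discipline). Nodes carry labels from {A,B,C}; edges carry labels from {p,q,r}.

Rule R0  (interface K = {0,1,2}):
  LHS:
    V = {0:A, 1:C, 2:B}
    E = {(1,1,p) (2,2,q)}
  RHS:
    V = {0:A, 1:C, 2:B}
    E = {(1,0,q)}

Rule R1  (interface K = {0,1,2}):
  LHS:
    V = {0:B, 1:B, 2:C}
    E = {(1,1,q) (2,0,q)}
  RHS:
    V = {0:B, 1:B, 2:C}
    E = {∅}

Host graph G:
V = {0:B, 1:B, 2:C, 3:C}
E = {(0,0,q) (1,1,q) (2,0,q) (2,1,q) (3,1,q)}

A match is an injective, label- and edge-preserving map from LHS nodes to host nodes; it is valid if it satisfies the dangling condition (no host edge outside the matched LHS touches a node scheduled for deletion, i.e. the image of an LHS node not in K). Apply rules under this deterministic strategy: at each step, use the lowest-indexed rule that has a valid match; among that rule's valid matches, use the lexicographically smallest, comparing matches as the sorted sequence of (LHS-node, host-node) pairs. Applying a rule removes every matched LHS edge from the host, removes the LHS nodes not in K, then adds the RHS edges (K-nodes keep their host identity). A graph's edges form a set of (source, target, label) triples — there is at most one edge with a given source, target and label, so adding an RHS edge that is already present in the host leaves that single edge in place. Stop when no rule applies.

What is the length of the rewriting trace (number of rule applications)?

initial: |V|=4 |E|=5  E = 0-q->0 1-q->1 2-q->0 2-q->1 3-q->1
step 1: apply R1 at {0↦0, 1↦1, 2↦2}  → |V|=4 |E|=3  E = 0-q->0 2-q->1 3-q->1
step 2: apply R1 at {0↦1, 1↦0, 2↦2}  → |V|=4 |E|=1  E = 3-q->1
final graph: no rule applies after step 2

Answer: 2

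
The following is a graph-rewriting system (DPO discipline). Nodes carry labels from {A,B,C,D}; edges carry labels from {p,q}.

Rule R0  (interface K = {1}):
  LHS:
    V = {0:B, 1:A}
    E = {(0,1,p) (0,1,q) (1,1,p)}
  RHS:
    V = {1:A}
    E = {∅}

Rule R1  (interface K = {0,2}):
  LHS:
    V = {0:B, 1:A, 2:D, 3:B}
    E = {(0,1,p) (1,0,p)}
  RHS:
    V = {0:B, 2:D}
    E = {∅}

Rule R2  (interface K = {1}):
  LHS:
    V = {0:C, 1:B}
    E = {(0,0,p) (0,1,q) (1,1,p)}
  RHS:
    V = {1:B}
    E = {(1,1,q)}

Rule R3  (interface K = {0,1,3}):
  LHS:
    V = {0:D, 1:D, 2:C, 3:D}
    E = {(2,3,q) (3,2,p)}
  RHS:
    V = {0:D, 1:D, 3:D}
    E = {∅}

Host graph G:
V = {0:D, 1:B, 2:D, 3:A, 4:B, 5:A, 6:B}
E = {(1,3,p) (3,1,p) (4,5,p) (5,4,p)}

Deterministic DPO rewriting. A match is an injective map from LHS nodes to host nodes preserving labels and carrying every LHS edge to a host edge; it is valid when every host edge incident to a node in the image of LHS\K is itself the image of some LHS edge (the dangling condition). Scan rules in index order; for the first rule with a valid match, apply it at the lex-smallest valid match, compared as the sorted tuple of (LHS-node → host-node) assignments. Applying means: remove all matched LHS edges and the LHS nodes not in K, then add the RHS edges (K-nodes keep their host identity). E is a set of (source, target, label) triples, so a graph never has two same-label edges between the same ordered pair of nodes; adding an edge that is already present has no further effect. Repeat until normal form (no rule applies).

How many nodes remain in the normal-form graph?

Answer: 3

Derivation:
[0] host  ⇒  7 nodes, 4 edges  {1-p->3 3-p->1 4-p->5 5-p->4}
[1] R1 @ {0↦1, 1↦3, 2↦0, 3↦6}  ⇒  5 nodes, 2 edges  {4-p->5 5-p->4}
[2] R1 @ {0↦4, 1↦5, 2↦0, 3↦1}  ⇒  3 nodes, 0 edges  {∅}
normal form: no rule applies after step 2
NF nodes: {0:D, 2:D, 4:B}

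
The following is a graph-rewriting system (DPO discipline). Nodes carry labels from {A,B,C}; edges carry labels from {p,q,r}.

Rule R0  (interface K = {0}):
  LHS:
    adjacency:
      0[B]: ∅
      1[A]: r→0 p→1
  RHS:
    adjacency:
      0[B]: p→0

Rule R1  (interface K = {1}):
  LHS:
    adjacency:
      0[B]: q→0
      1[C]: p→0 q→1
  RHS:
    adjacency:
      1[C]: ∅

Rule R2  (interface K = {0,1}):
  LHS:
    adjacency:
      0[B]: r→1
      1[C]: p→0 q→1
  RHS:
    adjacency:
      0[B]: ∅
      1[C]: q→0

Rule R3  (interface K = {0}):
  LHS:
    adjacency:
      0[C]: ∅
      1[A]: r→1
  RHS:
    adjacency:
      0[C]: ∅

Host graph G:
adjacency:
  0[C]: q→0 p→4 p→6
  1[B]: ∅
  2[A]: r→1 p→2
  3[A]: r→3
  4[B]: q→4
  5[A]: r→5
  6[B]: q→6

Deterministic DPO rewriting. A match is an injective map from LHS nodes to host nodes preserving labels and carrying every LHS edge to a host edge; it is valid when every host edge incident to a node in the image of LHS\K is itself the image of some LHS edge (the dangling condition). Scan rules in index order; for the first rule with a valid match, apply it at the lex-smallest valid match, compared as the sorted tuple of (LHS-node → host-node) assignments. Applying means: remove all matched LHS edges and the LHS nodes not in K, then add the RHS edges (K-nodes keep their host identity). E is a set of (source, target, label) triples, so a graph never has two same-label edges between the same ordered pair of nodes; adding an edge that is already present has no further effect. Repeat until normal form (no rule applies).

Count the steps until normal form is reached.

initial: |V|=7 |E|=9  E = 0-q->0 0-p->4 0-p->6 2-r->1 2-p->2 3-r->3 4-q->4 5-r->5 6-q->6
step 1: apply R0 at {0↦1, 1↦2}  → |V|=6 |E|=8  E = 0-q->0 0-p->4 0-p->6 1-p->1 3-r->3 4-q->4 5-r->5 6-q->6
step 2: apply R1 at {0↦4, 1↦0}  → |V|=5 |E|=5  E = 0-p->6 1-p->1 3-r->3 5-r->5 6-q->6
step 3: apply R3 at {0↦0, 1↦3}  → |V|=4 |E|=4  E = 0-p->6 1-p->1 5-r->5 6-q->6
step 4: apply R3 at {0↦0, 1↦5}  → |V|=3 |E|=3  E = 0-p->6 1-p->1 6-q->6
normal form: no rule applies after step 4

Answer: 4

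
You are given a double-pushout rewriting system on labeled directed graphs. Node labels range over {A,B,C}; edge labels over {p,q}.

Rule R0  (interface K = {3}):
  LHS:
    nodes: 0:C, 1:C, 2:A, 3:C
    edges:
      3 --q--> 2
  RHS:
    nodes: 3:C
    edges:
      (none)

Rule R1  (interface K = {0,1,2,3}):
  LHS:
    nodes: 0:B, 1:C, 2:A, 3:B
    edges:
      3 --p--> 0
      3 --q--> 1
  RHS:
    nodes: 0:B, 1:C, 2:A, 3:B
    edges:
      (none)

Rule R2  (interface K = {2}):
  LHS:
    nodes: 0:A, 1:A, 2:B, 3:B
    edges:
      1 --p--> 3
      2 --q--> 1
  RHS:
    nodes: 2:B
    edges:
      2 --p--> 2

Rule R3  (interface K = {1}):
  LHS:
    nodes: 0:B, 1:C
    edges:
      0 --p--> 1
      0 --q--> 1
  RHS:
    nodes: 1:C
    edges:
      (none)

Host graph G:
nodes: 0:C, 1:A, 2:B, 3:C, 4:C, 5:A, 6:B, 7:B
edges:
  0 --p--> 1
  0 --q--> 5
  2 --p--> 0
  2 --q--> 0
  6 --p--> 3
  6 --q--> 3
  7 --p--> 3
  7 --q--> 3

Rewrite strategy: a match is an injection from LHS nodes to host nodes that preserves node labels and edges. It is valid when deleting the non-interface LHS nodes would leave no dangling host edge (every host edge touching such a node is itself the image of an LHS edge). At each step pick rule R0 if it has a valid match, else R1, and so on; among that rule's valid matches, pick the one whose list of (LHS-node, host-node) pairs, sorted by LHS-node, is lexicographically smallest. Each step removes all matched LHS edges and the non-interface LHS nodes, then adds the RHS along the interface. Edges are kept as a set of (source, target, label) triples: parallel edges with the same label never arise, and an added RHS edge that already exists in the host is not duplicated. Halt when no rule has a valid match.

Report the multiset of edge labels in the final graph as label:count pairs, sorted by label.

Answer: p:1

Rewrite trace:
start.  V:8 E:8  edges: 0-p->1 0-q->5 2-p->0 2-q->0 6-p->3 6-q->3 7-p->3 7-q->3
1. fire R3 via {0↦2, 1↦0}  →  V:7 E:6  edges: 0-p->1 0-q->5 6-p->3 6-q->3 7-p->3 7-q->3
2. fire R3 via {0↦6, 1↦3}  →  V:6 E:4  edges: 0-p->1 0-q->5 7-p->3 7-q->3
3. fire R3 via {0↦7, 1↦3}  →  V:5 E:2  edges: 0-p->1 0-q->5
4. fire R0 via {0↦3, 1↦4, 2↦5, 3↦0}  →  V:2 E:1  edges: 0-p->1
normal form: no rule applies after step 4
NF edges: [(0, 1, 'p')]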